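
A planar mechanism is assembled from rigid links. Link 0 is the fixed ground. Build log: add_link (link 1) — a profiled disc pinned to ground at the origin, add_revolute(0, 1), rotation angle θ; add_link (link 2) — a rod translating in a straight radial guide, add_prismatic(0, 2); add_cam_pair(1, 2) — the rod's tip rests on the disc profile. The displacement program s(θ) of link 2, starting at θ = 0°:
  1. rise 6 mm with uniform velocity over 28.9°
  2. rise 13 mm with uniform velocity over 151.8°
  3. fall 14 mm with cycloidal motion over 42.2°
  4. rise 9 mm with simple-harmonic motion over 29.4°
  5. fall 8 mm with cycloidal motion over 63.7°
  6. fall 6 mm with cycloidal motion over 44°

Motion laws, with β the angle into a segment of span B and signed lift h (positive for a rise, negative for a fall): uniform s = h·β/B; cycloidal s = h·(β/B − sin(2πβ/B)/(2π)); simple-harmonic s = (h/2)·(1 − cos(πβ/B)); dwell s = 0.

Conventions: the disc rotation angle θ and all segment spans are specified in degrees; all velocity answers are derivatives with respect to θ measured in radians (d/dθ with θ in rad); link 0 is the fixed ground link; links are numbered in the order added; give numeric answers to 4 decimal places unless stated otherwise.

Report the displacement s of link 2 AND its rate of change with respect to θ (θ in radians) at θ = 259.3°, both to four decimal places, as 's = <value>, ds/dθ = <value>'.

seg 1 [0°–28.9°] uniform, h=6: full span → s += 6 → s = 6.0000
seg 2 [28.9°–180.7°] uniform, h=13: full span → s += 13 → s = 19.0000
seg 3 [180.7°–222.9°] cycloidal, h=-14: full span → s += -14 → s = 5.0000
seg 4 [222.9°–252.3°] simple-harmonic, h=9: full span → s += 9 → s = 14.0000
seg 5 [252.3°–316°] cycloidal, h=-8: θ=259.3° here. β=7, B=63.7. -8·(0.1099 − sin(2π·0.1099)/(2π)) = -0.0682 → s = 13.9318
velocity in seg [252.3°–316°] (cycloidal), θ in radians: β = 7° = 0.1222 rad, B = 63.7° = 1.1118 rad; ds/dθ = (h/B)(1 − cos(2πβ/B)) = ((-8)/1.1118)(1 − cos(2π·0.1099)) = -1.648153 mm/rad

s = 13.9318, ds/dθ = -1.6482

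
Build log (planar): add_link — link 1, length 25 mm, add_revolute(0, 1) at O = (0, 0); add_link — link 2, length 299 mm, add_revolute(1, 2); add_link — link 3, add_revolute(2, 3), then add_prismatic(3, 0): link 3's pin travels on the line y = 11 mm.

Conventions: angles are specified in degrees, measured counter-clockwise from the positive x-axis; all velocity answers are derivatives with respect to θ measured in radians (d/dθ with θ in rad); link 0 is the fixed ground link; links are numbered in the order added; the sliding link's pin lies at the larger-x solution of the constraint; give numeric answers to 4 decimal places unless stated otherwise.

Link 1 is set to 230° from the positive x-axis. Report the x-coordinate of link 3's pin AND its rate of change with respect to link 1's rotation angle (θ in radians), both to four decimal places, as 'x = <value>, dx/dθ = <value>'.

geometry: r = 25 mm, L = 299 mm, e = 11 mm
crank pin P = (r cos θ, r sin θ) = (-16.069690, -19.151111)
h = r sin θ − e = -19.151111 − 11 = -30.151111
x = r cos θ + √(L² − h²) = -16.069690 + 297.475899 = 281.406209
dx/dθ = −r sin θ − h·r cos θ/√(L² − h²) (θ in radians; h = -30.151111) = 17.522344

x = 281.4062, dx/dθ = 17.5223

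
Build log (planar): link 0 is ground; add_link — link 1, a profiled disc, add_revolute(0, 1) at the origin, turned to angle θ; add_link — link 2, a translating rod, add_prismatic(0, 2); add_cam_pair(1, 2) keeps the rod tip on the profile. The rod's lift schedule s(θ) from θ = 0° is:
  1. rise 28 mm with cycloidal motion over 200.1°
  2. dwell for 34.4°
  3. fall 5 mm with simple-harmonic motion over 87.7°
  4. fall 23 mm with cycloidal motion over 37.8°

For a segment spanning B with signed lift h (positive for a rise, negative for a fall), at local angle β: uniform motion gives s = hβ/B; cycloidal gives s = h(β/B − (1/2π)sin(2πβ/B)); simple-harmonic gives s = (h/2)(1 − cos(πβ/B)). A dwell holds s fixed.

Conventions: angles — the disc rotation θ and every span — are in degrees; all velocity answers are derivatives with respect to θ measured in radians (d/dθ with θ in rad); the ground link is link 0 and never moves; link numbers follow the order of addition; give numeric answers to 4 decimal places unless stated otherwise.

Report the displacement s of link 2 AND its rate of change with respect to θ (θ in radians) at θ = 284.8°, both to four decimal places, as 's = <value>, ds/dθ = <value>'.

seg 1 [0°–200.1°] cycloidal, h=28: full span → s += 28 → s = 28.0000
seg 2 [200.1°–234.5°] dwell: s stays 28.0000
seg 3 [234.5°–322.2°] simple-harmonic, h=-5: θ=284.8° here. β=50.3, B=87.7. -5/2·(1 − cos(π·0.5735)) = -3.0725 → s = 24.9275
velocity in seg [234.5°–322.2°] (simple-harmonic), θ in radians: β = 50.3° = 0.8779 rad, B = 87.7° = 1.5307 rad; ds/dθ = (πh/(2B)) sin(πβ/B) = (π·(-5)/(2·1.5307)) sin(π·0.5735) = -4.994774 mm/rad

s = 24.9275, ds/dθ = -4.9948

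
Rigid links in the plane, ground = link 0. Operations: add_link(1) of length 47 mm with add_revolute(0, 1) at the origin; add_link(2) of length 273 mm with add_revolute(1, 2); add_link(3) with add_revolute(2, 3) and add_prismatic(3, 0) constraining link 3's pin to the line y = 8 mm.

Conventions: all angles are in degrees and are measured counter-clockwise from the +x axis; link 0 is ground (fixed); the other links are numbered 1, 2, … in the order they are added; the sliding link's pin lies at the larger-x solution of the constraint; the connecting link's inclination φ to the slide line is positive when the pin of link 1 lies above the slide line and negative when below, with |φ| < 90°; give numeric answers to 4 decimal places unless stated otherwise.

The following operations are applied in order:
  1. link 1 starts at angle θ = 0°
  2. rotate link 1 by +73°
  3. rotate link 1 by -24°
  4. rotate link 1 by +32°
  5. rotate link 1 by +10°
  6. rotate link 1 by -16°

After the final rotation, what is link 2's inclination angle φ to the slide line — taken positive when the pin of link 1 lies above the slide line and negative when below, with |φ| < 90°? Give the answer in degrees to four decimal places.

geometry: r = 47 mm, L = 273 mm, e = 8 mm; θ starts at 0°
rotate link 1 by +73°: θ ← 0° +73° = 73°
rotate link 1 by -24°: θ ← 73° -24° = 49°
rotate link 1 by +32°: θ ← 49° +32° = 81°
rotate link 1 by +10°: θ ← 81° +10° = 91°
rotate link 1 by -16°: θ ← 91° -16° = 75°
h = r sin θ − e = 45.398514 − 8 = 37.398514
sin φ = h / L = 37.398514 / 273 = 0.13699089
φ = arcsin(0.13699089) = 7.873759°

7.8738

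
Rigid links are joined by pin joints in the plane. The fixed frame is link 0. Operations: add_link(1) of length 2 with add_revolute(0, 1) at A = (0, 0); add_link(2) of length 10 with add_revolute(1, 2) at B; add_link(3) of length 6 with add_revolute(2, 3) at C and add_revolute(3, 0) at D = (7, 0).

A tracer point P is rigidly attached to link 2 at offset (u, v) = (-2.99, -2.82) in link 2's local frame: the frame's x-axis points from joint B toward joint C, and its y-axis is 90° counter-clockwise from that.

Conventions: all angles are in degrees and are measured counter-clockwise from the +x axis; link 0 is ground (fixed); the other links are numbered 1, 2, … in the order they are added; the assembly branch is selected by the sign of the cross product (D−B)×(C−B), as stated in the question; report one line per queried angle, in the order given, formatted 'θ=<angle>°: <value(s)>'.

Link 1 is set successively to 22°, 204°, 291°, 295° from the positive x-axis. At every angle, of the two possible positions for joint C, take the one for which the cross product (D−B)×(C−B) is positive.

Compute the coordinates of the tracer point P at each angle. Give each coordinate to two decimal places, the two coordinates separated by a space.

A=(0,0), D=(7.00,0)
θ=22°: B = A + 2.00·(cos22°, sin22°) = (1.8544, 0.7492)
θ=22°: |BD| = 5.1999
θ=22°: circle(B,10.00) ∩ circle(D,6.00): a=8.7539, h=4.8341
θ=22°:   candidates: C₊=(11.2135,4.2716) cross=25.137; C₋=(9.8204,-5.2958) cross=-25.137
θ=22°:   branch + wants cross > 0 → take C=(11.2135,4.2716) (cross=25.137)
θ=22°: ex = (C−B)/|BC| = (0.9359,0.3522); ey = (-0.3522,0.9359)
θ=22°: P = B + -2.99·ex + -2.82·ey = (0.0493,-2.9433)
θ=204°: B = A + 2.00·(cos204°, sin204°) = (-1.8271, -0.8135)
θ=204°: |BD| = 8.8645
θ=204°: circle(B,10.00) ∩ circle(D,6.00): a=8.0422, h=5.9434
θ=204°:   candidates: C₊=(5.6357,5.8428) cross=52.685; C₋=(6.7265,-5.9938) cross=-52.685
θ=204°:   branch + wants cross > 0 → take C=(5.6357,5.8428) (cross=52.685)
θ=204°: ex = (C−B)/|BC| = (0.7463,0.6656); ey = (-0.6656,0.7463)
θ=204°: P = B + -2.99·ex + -2.82·ey = (-2.1814,-4.9082)
θ=291°: B = A + 2.00·(cos291°, sin291°) = (0.7167, -1.8672)
θ=291°: |BD| = 6.5548
θ=291°: circle(B,10.00) ∩ circle(D,6.00): a=8.1593, h=5.7815
θ=291°:   candidates: C₊=(6.8911,5.9990) cross=37.897; C₋=(10.1849,-5.0849) cross=-37.897
θ=291°:   branch + wants cross > 0 → take C=(6.8911,5.9990) (cross=37.897)
θ=291°: ex = (C−B)/|BC| = (0.6174,0.7866); ey = (-0.7866,0.6174)
θ=291°: P = B + -2.99·ex + -2.82·ey = (1.0888,-5.9603)
θ=295°: B = A + 2.00·(cos295°, sin295°) = (0.8452, -1.8126)
θ=295°: |BD| = 6.4161
θ=295°: circle(B,10.00) ∩ circle(D,6.00): a=8.1955, h=5.7301
θ=295°:   candidates: C₊=(7.0881,5.9994) cross=36.765; C₋=(10.3257,-4.9940) cross=-36.765
θ=295°:   branch + wants cross > 0 → take C=(7.0881,5.9994) (cross=36.765)
θ=295°: ex = (C−B)/|BC| = (0.6243,0.7812); ey = (-0.7812,0.6243)
θ=295°: P = B + -2.99·ex + -2.82·ey = (1.1816,-5.9089)

θ=22°: 0.05 -2.94
θ=204°: -2.18 -4.91
θ=291°: 1.09 -5.96
θ=295°: 1.18 -5.91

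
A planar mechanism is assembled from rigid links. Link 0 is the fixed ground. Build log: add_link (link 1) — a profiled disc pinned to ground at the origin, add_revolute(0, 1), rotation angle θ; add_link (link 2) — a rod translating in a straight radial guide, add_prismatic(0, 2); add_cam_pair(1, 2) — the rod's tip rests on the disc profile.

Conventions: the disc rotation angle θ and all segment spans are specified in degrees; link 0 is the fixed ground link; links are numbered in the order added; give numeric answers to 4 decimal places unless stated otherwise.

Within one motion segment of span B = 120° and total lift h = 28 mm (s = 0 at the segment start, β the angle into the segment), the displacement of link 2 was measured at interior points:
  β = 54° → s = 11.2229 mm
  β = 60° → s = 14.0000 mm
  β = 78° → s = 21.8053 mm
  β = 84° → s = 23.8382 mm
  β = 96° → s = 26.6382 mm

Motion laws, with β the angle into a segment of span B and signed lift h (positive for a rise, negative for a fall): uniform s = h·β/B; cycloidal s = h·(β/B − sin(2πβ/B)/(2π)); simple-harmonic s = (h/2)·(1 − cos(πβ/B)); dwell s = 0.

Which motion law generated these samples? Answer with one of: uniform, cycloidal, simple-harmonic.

candidates at β/B = r: uniform s = h·r (linear in β); cycloidal s = h·(r − sin(2πr)/(2π)); simple-harmonic s = (h/2)(1 − cos(πr))
β=54°: printed 11.2229 | uniform 12.6000, cycloidal 11.2229, simple-harmonic 11.8099
β=60°: printed 14.0000 | uniform 14.0000, cycloidal 14.0000, simple-harmonic 14.0000
β=78°: printed 21.8053 | uniform 18.2000, cycloidal 21.8053, simple-harmonic 20.3559
β=84°: printed 23.8382 | uniform 19.6000, cycloidal 23.8382, simple-harmonic 22.2290
β=96°: printed 26.6382 | uniform 22.4000, cycloidal 26.6382, simple-harmonic 25.3262
only one law matches every sample → cycloidal

cycloidal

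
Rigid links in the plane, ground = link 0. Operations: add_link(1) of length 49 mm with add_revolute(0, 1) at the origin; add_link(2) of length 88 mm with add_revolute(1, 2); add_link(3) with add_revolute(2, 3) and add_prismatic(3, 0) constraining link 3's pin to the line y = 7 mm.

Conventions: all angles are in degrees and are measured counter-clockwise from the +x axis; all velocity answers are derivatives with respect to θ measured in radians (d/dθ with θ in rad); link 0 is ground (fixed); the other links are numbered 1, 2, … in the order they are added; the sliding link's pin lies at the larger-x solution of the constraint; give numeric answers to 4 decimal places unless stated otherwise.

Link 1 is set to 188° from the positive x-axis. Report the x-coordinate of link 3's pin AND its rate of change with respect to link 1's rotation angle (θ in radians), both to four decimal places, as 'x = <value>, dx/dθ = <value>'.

geometry: r = 49 mm, L = 88 mm, e = 7 mm
crank pin P = (r cos θ, r sin θ) = (-48.523135, -6.819482)
h = r sin θ − e = -6.819482 − 7 = -13.819482
x = r cos θ + √(L² − h²) = -48.523135 + 86.908123 = 38.384988
dx/dθ = −r sin θ − h·r cos θ/√(L² − h²) (θ in radians; h = -13.819482) = -0.896305

x = 38.3850, dx/dθ = -0.8963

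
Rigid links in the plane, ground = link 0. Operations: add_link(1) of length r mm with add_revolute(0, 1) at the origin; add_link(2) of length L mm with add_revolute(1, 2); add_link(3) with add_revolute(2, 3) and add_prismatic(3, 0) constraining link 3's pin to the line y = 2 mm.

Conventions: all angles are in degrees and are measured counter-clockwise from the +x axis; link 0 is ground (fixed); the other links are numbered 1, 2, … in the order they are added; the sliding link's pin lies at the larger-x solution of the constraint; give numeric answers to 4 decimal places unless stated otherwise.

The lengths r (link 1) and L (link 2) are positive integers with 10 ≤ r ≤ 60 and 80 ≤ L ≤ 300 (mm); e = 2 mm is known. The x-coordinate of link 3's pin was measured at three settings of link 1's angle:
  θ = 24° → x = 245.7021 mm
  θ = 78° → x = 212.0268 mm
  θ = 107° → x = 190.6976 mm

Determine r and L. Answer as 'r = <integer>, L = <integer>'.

constraint per measurement: (x − r cos θ)² + (r sin θ − e)² = L²
subtracting the θ₁ and θ₂ equations cancels the r² and L² terms:
r = (x₁² − x₂²) / (2[(x₁cos θ₁ + e sin θ₁) − (x₂cos θ₂ + e sin θ₂)]) = 43.0000 → r = 43
L² = (x₁ − r cos θ₁)² + (r sin θ₁ − e)² = 42849.0000 → L = 207.0000 → L = 207
check at θ₃=107°: x = 190.6976 (printed 190.6976) ✓

r = 43, L = 207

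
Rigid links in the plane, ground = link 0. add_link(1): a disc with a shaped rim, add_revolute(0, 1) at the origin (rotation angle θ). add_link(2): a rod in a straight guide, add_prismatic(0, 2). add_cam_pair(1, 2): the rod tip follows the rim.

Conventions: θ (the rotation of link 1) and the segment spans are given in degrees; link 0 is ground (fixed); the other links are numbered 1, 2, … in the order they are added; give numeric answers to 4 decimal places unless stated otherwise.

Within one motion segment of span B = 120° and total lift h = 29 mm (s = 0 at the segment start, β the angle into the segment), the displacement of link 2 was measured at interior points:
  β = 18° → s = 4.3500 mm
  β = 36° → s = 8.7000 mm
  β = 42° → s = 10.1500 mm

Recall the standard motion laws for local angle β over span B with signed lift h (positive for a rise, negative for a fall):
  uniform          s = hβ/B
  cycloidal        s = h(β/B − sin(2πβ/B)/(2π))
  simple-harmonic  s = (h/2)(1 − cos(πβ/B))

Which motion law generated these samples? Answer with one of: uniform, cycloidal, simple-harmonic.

candidates at β/B = r: uniform s = h·r (linear in β); cycloidal s = h·(r − sin(2πr)/(2π)); simple-harmonic s = (h/2)(1 − cos(πr))
β=18°: printed 4.3500 | uniform 4.3500, cycloidal 0.6160, simple-harmonic 1.5804
β=36°: printed 8.7000 | uniform 8.7000, cycloidal 4.3104, simple-harmonic 5.9771
β=42°: printed 10.1500 | uniform 10.1500, cycloidal 6.4160, simple-harmonic 7.9171
only one law matches every sample → uniform

uniform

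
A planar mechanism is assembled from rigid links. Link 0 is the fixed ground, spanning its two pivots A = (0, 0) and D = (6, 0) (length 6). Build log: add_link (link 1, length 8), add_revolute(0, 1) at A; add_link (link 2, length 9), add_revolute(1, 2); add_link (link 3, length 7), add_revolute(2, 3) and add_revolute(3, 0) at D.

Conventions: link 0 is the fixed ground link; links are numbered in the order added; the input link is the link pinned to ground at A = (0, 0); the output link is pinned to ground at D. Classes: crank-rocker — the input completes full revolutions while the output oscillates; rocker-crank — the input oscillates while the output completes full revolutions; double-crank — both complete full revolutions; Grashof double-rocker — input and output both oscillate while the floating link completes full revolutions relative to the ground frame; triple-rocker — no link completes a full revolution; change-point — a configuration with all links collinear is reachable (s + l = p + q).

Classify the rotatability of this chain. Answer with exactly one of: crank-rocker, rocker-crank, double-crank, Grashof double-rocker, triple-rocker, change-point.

lengths: ground=6, input=8, coupler=9, output=7
sorted: s=6 (shortest), l=9 (longest), p+q=15
s + l = 15 vs p + q = 15
s + l = p + q → change-point (collinear configuration reachable)

change-point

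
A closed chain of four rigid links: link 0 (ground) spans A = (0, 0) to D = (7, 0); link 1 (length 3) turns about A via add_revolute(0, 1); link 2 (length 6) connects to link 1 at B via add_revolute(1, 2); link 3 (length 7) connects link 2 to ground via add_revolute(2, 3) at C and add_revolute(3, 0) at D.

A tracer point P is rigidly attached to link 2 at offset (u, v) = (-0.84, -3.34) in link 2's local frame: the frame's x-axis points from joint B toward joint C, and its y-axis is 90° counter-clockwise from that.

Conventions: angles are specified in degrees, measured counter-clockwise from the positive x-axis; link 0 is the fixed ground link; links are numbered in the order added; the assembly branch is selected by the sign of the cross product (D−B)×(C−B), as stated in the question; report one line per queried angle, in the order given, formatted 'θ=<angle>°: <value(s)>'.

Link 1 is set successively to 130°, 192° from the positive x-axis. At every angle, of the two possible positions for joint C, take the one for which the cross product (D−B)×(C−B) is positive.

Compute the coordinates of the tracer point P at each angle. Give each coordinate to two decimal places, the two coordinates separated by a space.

A=(0,0), D=(7.00,0)
θ=130°: B = A + 3.00·(cos130°, sin130°) = (-1.9284, 2.2981)
θ=130°: |BD| = 9.2194
θ=130°: circle(B,6.00) ∩ circle(D,7.00): a=3.9047, h=4.5556
θ=130°:   candidates: C₊=(2.9886,5.7366) cross=42.000; C₋=(0.7175,-3.0870) cross=-42.000
θ=130°:   branch + wants cross > 0 → take C=(2.9886,5.7366) (cross=42.000)
θ=130°: ex = (C−B)/|BC| = (0.8195,0.5731); ey = (-0.5731,0.8195)
θ=130°: P = B + -0.84·ex + -3.34·ey = (-0.7026,-0.9204)
θ=192°: B = A + 3.00·(cos192°, sin192°) = (-2.9344, -0.6237)
θ=192°: |BD| = 9.9540
θ=192°: circle(B,6.00) ∩ circle(D,7.00): a=4.3240, h=4.1597
θ=192°:   candidates: C₊=(1.1204,3.7987) cross=41.406; C₋=(1.6417,-4.5043) cross=-41.406
θ=192°:   branch + wants cross > 0 → take C=(1.1204,3.7987) (cross=41.406)
θ=192°: ex = (C−B)/|BC| = (0.6758,0.7371); ey = (-0.7371,0.6758)
θ=192°: P = B + -0.84·ex + -3.34·ey = (-1.0403,-3.5001)

θ=130°: -0.70 -0.92
θ=192°: -1.04 -3.50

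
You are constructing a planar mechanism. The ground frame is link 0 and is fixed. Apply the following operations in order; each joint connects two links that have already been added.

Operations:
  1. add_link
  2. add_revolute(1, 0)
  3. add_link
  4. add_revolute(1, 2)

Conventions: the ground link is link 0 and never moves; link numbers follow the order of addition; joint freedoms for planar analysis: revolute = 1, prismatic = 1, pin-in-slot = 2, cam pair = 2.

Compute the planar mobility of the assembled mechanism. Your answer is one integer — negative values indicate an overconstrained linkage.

L=1 J1=0 J2=0
add link → L=2 J1=0 J2=0
R@1,0 dof=1 J1 → L=2 J1=1 J2=0
add link → L=3 J1=1 J2=0
R@1,2 dof=1 J1 → L=3 J1=2 J2=0
M=3(L−1)−2J1−J2=3·2−2·2−0=2

M = 2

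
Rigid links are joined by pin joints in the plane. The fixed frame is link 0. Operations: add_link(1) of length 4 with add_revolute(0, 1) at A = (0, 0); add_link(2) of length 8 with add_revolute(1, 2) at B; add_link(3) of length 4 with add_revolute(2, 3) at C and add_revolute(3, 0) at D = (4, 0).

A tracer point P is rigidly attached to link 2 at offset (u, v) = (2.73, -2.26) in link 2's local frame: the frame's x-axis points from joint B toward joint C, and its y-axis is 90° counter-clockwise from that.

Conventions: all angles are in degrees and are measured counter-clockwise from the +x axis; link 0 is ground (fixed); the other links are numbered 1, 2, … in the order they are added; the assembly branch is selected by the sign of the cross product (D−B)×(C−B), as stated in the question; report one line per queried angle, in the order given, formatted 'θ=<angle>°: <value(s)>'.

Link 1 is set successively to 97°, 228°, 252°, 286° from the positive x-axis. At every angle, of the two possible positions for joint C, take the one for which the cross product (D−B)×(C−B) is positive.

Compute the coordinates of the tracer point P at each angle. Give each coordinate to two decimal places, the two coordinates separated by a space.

A=(0,0), D=(4.00,0)
θ=97°: B = A + 4.00·(cos97°, sin97°) = (-0.4875, 3.9702)
θ=97°: |BD| = 5.9916
θ=97°: circle(B,8.00) ∩ circle(D,4.00): a=7.0014, h=3.8705
θ=97°:   candidates: C₊=(7.3209,2.2297) cross=23.190; C₋=(2.1916,-3.5679) cross=-23.190
θ=97°:   branch + wants cross > 0 → take C=(7.3209,2.2297) (cross=23.190)
θ=97°: ex = (C−B)/|BC| = (0.9760,-0.2176); ey = (0.2176,0.9760)
θ=97°: P = B + 2.73·ex + -2.26·ey = (1.6854,1.1704)
θ=228°: B = A + 4.00·(cos228°, sin228°) = (-2.6765, -2.9726)
θ=228°: |BD| = 7.3084
θ=228°: circle(B,8.00) ∩ circle(D,4.00): a=6.9381, h=3.9828
θ=228°:   candidates: C₊=(2.0418,3.4879) cross=29.108; C₋=(5.2817,-3.7891) cross=-29.108
θ=228°:   branch + wants cross > 0 → take C=(2.0418,3.4879) (cross=29.108)
θ=228°: ex = (C−B)/|BC| = (0.5898,0.8076); ey = (-0.8076,0.5898)
θ=228°: P = B + 2.73·ex + -2.26·ey = (0.7587,-2.1009)
θ=252°: B = A + 4.00·(cos252°, sin252°) = (-1.2361, -3.8042)
θ=252°: |BD| = 6.4721
θ=252°: circle(B,8.00) ∩ circle(D,4.00): a=6.9443, h=3.9720
θ=252°:   candidates: C₊=(2.0473,3.4910) cross=25.708; C₋=(6.7167,-2.9359) cross=-25.708
θ=252°:   branch + wants cross > 0 → take C=(2.0473,3.4910) (cross=25.708)
θ=252°: ex = (C−B)/|BC| = (0.4104,0.9119); ey = (-0.9119,0.4104)
θ=252°: P = B + 2.73·ex + -2.26·ey = (1.9453,-2.2423)
θ=286°: B = A + 4.00·(cos286°, sin286°) = (1.1025, -3.8450)
θ=286°: |BD| = 4.8145
θ=286°: circle(B,8.00) ∩ circle(D,4.00): a=7.3922, h=3.0587
θ=286°:   candidates: C₊=(3.1085,3.8994) cross=14.726; C₋=(7.9941,0.2178) cross=-14.726
θ=286°:   branch + wants cross > 0 → take C=(3.1085,3.8994) (cross=14.726)
θ=286°: ex = (C−B)/|BC| = (0.2507,0.9681); ey = (-0.9681,0.2507)
θ=286°: P = B + 2.73·ex + -2.26·ey = (3.9749,-1.7689)

θ=97°: 1.69 1.17
θ=228°: 0.76 -2.10
θ=252°: 1.95 -2.24
θ=286°: 3.97 -1.77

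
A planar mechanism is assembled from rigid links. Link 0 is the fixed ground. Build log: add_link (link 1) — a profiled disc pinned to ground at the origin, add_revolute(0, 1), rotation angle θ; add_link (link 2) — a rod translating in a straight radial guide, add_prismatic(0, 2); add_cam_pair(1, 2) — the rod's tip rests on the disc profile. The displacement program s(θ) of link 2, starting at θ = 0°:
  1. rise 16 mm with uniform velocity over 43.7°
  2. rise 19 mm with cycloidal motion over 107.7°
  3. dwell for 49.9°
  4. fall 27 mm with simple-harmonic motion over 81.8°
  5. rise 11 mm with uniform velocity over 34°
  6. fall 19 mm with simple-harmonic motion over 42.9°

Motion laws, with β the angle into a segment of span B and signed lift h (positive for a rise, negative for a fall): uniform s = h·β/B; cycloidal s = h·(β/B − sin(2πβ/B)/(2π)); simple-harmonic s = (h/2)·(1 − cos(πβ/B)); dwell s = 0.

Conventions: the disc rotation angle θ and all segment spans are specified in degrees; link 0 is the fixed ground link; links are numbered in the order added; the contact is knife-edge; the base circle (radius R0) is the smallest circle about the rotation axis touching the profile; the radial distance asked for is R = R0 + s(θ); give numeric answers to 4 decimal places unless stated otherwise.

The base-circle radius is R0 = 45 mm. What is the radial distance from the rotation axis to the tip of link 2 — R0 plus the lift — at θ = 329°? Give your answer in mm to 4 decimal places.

seg 1 [0°–43.7°] uniform, h=16: full span → s += 16 → s = 16.0000
seg 2 [43.7°–151.4°] cycloidal, h=19: full span → s += 19 → s = 35.0000
seg 3 [151.4°–201.3°] dwell: s stays 35.0000
seg 4 [201.3°–283.1°] simple-harmonic, h=-27: full span → s += -27 → s = 8.0000
seg 5 [283.1°–317.1°] uniform, h=11: full span → s += 11 → s = 19.0000
seg 6 [317.1°–360°] simple-harmonic, h=-19: θ=329° here. β=11.9, B=42.9. -19/2·(1 − cos(π·0.2774)) = -3.3846 → s = 15.6154
R = R0 + s = 45 + 15.6154 = 60.6154

60.6154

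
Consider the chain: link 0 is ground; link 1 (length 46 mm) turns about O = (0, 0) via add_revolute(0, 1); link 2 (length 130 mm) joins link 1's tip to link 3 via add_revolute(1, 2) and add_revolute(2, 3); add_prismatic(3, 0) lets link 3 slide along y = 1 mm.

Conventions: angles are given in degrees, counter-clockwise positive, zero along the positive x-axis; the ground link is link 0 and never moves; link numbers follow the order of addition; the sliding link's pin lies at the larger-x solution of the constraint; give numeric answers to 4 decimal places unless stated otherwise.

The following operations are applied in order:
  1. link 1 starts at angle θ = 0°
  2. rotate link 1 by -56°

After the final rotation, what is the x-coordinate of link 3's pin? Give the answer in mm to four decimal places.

geometry: r = 46 mm, L = 130 mm, e = 1 mm; θ starts at 0°
rotate link 1 by -56°: θ ← 0° -56° = -56°
crank pin P = (r cos θ, r sin θ) = (25.722874, -38.135728)
h = r sin θ − e = -38.135728 − 1 = -39.135728
x = r cos θ + √(L² − h²) = 25.722874 + 123.969330 = 149.692204

149.6922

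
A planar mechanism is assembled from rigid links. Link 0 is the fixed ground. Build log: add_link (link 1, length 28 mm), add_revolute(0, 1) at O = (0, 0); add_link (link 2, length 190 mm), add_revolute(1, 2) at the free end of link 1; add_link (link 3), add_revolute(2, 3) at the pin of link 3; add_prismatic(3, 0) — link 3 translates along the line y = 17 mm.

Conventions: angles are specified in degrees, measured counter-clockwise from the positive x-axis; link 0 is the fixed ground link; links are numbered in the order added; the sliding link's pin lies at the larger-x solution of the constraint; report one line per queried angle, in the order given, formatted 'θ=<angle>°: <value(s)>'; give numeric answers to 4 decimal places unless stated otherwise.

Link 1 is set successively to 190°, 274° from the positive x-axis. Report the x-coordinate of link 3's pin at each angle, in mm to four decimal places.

geometry: r = 28 mm, L = 190 mm, e = 17 mm
θ=190°: crank pin P = (r cos θ, r sin θ) = (-27.574617, -4.862149)
θ=190°: h = r sin θ − e = -4.862149 − 17 = -21.862149
θ=190°: x = r cos θ + √(L² − h²) = -27.574617 + 188.738037 = 161.163419
θ=274°: crank pin P = (r cos θ, r sin θ) = (1.953181, -27.931793)
θ=274°: h = r sin θ − e = -27.931793 − 17 = -44.931793
θ=274°: x = r cos θ + √(L² − h²) = 1.953181 + 184.610763 = 186.563945

θ=190°: 161.1634
θ=274°: 186.5639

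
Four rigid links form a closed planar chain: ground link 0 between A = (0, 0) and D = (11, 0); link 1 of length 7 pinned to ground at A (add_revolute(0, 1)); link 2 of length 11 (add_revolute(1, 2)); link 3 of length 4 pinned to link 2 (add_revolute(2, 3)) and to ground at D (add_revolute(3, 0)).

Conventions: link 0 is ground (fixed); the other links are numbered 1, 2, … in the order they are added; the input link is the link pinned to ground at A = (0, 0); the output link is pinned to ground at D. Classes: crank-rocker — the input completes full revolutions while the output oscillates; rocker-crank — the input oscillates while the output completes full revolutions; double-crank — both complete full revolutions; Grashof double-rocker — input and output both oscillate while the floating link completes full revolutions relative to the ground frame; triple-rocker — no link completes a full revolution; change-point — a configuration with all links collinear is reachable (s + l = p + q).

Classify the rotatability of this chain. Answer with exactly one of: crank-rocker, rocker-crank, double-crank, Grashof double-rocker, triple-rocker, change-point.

lengths: ground=11, input=7, coupler=11, output=4
sorted: s=4 (shortest), l=11 (longest), p+q=18
s + l = 15 vs p + q = 18
s + l < p + q (Grashof) with shortest = output link → rocker-crank

rocker-crank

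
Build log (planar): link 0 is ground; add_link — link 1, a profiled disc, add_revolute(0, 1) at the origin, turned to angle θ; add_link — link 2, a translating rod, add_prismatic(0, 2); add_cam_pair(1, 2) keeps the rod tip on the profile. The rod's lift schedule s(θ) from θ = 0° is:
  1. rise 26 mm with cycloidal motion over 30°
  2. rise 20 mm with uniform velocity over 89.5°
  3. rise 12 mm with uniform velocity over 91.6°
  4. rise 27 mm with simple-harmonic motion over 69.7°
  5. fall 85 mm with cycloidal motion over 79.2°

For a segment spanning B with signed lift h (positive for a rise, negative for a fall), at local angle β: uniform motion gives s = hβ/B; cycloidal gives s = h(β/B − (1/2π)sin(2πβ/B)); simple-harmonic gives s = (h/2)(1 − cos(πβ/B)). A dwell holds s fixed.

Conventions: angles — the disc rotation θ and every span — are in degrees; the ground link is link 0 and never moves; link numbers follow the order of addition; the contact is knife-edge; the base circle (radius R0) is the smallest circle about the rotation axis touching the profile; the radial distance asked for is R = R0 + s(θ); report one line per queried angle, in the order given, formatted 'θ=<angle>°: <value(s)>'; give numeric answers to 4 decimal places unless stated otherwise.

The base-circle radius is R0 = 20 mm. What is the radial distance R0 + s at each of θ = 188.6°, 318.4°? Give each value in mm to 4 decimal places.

seg 1 [0°–30°] cycloidal, h=26: full span → s += 26 → s = 26.0000
seg 2 [30°–119.5°] uniform, h=20: full span → s += 20 → s = 46.0000
seg 3 [119.5°–211.1°] uniform, h=12: θ=188.6° here. β=69.1, B=91.6. 12·69.1/91.6 = 9.0524 → s = 55.0524
seg 3 [119.5°–211.1°] uniform, h=12: full span → s += 12 → s = 58.0000
seg 4 [211.1°–280.8°] simple-harmonic, h=27: full span → s += 27 → s = 85.0000
seg 5 [280.8°–360°] cycloidal, h=-85: θ=318.4° here. β=37.6, B=79.2. -85·(0.4747 − sin(2π·0.4747)/(2π)) = -38.2161 → s = 46.7839
θ=188.6°: R = R0 + s = 20 + 55.0524 = 75.0524
θ=318.4°: R = R0 + s = 20 + 46.7839 = 66.7839

θ=188.6°: 75.0524
θ=318.4°: 66.7839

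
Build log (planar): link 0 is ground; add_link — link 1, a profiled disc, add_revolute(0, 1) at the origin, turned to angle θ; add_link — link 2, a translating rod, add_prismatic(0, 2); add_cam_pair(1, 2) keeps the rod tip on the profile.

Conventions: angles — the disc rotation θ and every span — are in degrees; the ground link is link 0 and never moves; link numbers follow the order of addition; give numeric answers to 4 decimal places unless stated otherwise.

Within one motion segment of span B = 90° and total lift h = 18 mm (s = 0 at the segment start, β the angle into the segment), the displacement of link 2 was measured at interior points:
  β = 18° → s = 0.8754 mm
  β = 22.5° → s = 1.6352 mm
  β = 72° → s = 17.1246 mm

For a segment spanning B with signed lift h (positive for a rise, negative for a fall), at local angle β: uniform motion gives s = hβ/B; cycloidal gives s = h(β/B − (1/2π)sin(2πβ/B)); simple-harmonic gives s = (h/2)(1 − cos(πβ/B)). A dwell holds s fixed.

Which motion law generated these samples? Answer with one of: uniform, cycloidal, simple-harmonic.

candidates at β/B = r: uniform s = h·r (linear in β); cycloidal s = h·(r − sin(2πr)/(2π)); simple-harmonic s = (h/2)(1 − cos(πr))
β=18°: printed 0.8754 | uniform 3.6000, cycloidal 0.8754, simple-harmonic 1.7188
β=22.5°: printed 1.6352 | uniform 4.5000, cycloidal 1.6352, simple-harmonic 2.6360
β=72°: printed 17.1246 | uniform 14.4000, cycloidal 17.1246, simple-harmonic 16.2812
only one law matches every sample → cycloidal

cycloidal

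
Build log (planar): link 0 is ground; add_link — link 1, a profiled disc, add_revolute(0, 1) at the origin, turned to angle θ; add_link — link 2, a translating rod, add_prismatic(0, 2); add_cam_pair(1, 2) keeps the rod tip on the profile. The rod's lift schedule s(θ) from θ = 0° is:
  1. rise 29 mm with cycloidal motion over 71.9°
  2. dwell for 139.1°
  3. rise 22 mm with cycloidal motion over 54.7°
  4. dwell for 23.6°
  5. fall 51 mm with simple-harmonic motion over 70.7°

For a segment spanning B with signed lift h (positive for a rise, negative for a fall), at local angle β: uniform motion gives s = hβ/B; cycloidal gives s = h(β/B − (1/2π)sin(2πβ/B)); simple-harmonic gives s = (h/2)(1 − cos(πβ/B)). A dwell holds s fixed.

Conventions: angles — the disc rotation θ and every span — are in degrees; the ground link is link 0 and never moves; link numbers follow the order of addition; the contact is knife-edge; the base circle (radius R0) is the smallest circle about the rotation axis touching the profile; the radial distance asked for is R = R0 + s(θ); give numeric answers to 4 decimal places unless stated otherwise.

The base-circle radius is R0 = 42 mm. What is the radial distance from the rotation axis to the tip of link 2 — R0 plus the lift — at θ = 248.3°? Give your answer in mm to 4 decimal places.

seg 1 [0°–71.9°] cycloidal, h=29: full span → s += 29 → s = 29.0000
seg 2 [71.9°–211°] dwell: s stays 29.0000
seg 3 [211°–265.7°] cycloidal, h=22: θ=248.3° here. β=37.3, B=54.7. 22·(0.6819 − sin(2π·0.6819)/(2π)) = 18.1876 → s = 47.1876
R = R0 + s = 42 + 47.1876 = 89.1876

89.1876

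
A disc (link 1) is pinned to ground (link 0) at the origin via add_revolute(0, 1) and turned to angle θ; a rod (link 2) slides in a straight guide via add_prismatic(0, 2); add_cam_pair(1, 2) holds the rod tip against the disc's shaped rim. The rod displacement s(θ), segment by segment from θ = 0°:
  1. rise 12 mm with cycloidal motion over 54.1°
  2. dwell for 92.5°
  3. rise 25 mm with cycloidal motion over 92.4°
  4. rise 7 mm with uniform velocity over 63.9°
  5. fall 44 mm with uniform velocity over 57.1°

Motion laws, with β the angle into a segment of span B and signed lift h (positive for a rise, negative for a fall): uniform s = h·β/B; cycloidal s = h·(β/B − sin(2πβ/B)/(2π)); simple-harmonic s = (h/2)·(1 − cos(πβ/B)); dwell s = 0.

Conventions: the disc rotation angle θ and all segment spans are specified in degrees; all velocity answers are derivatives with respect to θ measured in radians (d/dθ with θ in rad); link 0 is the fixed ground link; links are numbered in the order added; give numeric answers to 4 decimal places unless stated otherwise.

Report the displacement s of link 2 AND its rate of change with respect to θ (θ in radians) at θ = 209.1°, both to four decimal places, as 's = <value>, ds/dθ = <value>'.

segment 1 (0° to 54.1°, cycloidal, h = 12) is passed completely: s = 0.0000 + (12) = 12.0000
segment 2 (54.1° to 146.6°, dwell): s unchanged at 12.0000
θ = 209.1° falls in segment 3 (146.6° to 239°, cycloidal, h = 25): β = 209.1 − 146.6 = 62.5°, B = 92.4°; Δs = 25·(0.6764 − sin(2π·0.6764)/(2π)) = 20.4712; s = 12.0000 + 20.4712 = 32.4712
velocity in seg [146.6°–239°] (cycloidal), θ in radians: β = 62.5° = 1.0908 rad, B = 92.4° = 1.6127 rad; ds/dθ = (h/B)(1 − cos(2πβ/B)) = (25/1.6127)(1 − cos(2π·0.6764)) = 22.417538 mm/rad

s = 32.4712, ds/dθ = 22.4175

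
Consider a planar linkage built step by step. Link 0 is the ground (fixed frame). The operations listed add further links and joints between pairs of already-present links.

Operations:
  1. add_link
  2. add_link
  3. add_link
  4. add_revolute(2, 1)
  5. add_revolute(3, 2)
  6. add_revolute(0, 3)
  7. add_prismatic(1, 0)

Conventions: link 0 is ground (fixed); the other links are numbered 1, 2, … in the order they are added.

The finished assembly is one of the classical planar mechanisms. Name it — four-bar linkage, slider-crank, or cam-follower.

links: 4 (incl. ground); joints: 3 revolute, 1 prismatic, 0 higher (cam) pair, forming one closed loop
4 links, 3 revolutes + 1 prismatic in one loop → slider-crank

slider-crank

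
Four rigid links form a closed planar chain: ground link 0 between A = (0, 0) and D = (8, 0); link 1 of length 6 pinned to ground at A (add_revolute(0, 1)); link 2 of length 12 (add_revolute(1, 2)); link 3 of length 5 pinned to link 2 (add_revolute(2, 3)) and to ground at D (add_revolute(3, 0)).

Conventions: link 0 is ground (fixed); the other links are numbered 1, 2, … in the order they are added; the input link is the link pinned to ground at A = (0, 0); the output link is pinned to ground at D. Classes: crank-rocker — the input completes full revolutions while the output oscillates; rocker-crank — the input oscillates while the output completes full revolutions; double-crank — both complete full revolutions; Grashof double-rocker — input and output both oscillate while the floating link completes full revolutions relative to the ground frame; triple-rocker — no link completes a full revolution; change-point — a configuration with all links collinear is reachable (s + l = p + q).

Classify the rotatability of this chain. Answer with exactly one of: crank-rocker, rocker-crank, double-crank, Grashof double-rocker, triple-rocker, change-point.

lengths: ground=8, input=6, coupler=12, output=5
sorted: s=5 (shortest), l=12 (longest), p+q=14
s + l = 17 vs p + q = 14
s + l > p + q → non-Grashof → no link fully rotates → triple-rocker

triple-rocker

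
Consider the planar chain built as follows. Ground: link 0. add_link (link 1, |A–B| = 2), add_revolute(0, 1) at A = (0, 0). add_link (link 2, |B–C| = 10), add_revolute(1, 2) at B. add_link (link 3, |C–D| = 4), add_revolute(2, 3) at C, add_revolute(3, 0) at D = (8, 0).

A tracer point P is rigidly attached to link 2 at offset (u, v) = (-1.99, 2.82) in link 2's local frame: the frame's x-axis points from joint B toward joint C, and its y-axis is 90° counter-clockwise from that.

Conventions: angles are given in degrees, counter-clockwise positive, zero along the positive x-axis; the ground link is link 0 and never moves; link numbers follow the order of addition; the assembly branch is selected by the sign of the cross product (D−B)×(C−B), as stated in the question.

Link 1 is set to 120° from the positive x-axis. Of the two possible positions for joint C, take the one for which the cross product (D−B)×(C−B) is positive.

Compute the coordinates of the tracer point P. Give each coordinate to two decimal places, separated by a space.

A=(0,0), D=(8.00,0)
B = A + 2.00·(cos120°, sin120°) = (-1.0000, 1.7321)
|BD| = 9.1652
circle(B,10.00) ∩ circle(D,4.00): a=9.1652, h=4.0000
  candidates: C₊=(8.7559,3.9279) cross=36.661; C₋=(7.2441,-3.9279) cross=-36.661
  branch + wants cross > 0 → take C=(8.7559,3.9279) (cross=36.661)
ex = (C−B)/|BC| = (0.9756,0.2196); ey = (-0.2196,0.9756)
P = B + -1.99·ex + 2.82·ey = (-3.5607,4.0462)

-3.56 4.05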